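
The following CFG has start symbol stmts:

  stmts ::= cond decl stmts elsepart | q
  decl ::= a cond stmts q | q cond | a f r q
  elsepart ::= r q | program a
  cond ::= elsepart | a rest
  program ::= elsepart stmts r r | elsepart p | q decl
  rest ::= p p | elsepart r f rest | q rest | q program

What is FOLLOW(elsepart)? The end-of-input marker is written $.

In stmts ::= cond decl stmts elsepart: elsepart is at the end, add FOLLOW(stmts) = { $, q, r }.
In cond ::= elsepart: elsepart is at the end, add FOLLOW(cond) = { a, q, r }.
In program ::= elsepart stmts r r: add FIRST(stmts r r) = { a, q, r }.
In program ::= elsepart p: add FIRST(p) = { p }.
In rest ::= elsepart r f rest: add FIRST(r f rest) = { r }.
Union: FOLLOW(elsepart) = { $, a, p, q, r }.

{ $, a, p, q, r }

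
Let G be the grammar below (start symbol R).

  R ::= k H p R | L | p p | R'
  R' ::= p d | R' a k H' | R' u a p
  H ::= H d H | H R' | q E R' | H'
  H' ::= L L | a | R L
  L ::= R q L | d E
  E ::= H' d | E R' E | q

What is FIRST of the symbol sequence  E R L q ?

Add FIRST(E) = { a, d, k, p, q }; E is not nullable, stop.

{ a, d, k, p, q }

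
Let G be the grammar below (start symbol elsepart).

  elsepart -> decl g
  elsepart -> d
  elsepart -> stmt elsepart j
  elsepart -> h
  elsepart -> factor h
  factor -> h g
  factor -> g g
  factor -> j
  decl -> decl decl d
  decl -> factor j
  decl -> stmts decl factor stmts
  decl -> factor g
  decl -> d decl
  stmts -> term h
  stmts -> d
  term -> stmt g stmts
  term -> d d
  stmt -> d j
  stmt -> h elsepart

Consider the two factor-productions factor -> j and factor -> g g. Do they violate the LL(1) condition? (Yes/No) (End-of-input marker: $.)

FIRST(j) = { j } and FIRST(g g) = { g }.
The FIRST sets are disjoint and neither alternative is nullable — no conflict.

No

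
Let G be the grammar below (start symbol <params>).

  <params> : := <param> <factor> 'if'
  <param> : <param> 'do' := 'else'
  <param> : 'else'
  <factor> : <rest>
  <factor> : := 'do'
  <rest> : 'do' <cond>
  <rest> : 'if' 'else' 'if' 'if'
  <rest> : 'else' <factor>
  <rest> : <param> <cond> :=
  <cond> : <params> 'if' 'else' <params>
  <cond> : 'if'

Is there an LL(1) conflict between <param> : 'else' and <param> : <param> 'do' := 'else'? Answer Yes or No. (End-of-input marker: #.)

FIRST('else') = { 'else' } and FIRST(<param> 'do' := 'else') = { 'else' }.
Both contain 'else', so the two alternatives are not disjoint — LL(1) conflict.

Yes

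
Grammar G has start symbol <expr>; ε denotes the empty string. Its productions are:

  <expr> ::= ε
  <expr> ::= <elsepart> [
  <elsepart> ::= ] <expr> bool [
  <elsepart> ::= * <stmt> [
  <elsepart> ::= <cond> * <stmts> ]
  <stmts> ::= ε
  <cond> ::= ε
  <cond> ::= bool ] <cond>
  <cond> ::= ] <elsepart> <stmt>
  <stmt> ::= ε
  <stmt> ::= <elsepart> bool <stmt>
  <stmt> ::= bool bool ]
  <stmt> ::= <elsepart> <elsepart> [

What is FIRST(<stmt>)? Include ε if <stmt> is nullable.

<stmt> ::= ε contributes ε.
From <stmt> ::= <elsepart> bool <stmt>: add FIRST(<elsepart>) = { *, ], bool }.
<stmt> ::= bool bool ] contributes {bool}.
From <stmt> ::= <elsepart> <elsepart> [: add FIRST(<elsepart>) = { *, ], bool }.
Union: FIRST(<stmt>) = { *, ], bool, ε }.

{ *, ], bool, ε }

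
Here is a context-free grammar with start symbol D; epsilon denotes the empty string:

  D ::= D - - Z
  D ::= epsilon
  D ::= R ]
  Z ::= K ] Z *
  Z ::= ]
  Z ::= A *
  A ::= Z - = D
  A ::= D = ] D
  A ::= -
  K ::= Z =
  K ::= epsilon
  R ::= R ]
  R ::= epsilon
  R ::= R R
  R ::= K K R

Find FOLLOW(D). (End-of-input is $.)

D is the start symbol, so $ ∈ FOLLOW(D).
In D ::= D - - Z: add FIRST(- - Z) = { - }.
In A ::= Z - = D: D is at the end, add FOLLOW(A) = { * }.
In A ::= D = ] D: add FIRST(= ] D) = { = }.
In A ::= D = ] D: D is at the end, add FOLLOW(A) = { * }.
Union: FOLLOW(D) = { $, *, -, = }.

{ $, *, -, = }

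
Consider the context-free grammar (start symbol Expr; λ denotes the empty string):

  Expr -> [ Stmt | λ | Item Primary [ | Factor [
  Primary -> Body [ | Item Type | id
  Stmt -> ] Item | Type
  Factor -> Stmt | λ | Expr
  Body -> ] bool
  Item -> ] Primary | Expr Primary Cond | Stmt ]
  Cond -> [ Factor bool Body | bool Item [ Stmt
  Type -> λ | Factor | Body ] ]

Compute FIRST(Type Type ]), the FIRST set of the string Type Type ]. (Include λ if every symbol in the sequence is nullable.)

{ [, ], id }

Add FIRST(Type)\{λ} = { [, ], id }; Type is nullable, continue.
Add FIRST(Type)\{λ} = { [, ], id }; Type is nullable, continue.
] is a terminal; add {]} and stop.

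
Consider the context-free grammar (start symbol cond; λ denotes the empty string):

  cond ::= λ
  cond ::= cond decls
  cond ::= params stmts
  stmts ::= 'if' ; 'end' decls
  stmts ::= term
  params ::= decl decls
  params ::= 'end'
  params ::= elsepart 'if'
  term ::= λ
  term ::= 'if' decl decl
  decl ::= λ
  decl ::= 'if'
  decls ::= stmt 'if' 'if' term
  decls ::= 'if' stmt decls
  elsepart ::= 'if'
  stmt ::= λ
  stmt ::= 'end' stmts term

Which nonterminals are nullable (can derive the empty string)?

Directly nullable (have an λ-production): cond, term, decl, stmt.
stmts ::= term with every symbol nullable, so stmts is nullable.
No other nonterminal has a production whose RHS symbols are all nullable.

{ cond, decl, stmt, stmts, term }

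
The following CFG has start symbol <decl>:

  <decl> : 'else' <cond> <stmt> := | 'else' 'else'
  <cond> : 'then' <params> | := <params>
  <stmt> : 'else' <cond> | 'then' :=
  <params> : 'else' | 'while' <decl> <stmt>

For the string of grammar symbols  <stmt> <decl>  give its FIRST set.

{ 'else', 'then' }

Add FIRST(<stmt>) = { 'else', 'then' }; <stmt> is not nullable, stop.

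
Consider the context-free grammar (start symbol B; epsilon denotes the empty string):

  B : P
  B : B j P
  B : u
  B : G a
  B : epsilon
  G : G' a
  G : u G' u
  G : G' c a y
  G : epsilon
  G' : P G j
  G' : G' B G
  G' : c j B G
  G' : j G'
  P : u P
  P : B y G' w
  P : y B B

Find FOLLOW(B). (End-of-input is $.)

B is the start symbol, so $ ∈ FOLLOW(B).
In B : B j P: add FIRST(j P) = { j }.
In G' : G' B G: add FIRST(G)\{epsilon} = { a, c, j, u, y }.
  Since G is nullable, also add FOLLOW(G') = { a, c, j, u, w, y }.
In G' : c j B G: add FIRST(G)\{epsilon} = { a, c, j, u, y }.
  Since G is nullable, also add FOLLOW(G') = { a, c, j, u, w, y }.
In P : B y G' w: add FIRST(y G' w) = { y }.
In P : y B B: add FIRST(B)\{epsilon} = { a, c, j, u, y }.
  Since B is nullable, also add FOLLOW(P) = { $, a, c, j, u, w, y }.
In P : y B B: B is at the end, add FOLLOW(P) = { $, a, c, j, u, w, y }.
Union: FOLLOW(B) = { $, a, c, j, u, w, y }.

{ $, a, c, j, u, w, y }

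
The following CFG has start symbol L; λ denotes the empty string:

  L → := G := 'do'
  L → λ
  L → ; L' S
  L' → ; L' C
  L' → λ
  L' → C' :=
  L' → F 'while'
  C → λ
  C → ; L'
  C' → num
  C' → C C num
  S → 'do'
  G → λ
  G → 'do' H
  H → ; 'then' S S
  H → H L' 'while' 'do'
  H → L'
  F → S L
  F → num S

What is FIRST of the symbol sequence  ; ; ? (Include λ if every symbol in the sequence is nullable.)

; is a terminal; add {;} and stop.

{ ; }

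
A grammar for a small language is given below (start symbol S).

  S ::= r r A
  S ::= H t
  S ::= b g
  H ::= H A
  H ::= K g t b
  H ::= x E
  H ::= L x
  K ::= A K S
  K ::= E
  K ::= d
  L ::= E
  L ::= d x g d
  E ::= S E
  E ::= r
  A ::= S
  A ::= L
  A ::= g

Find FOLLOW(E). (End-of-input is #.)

In H ::= x E: E is at the end, add FOLLOW(H) = { b, d, g, r, t, x }.
In K ::= E: E is at the end, add FOLLOW(K) = { b, d, g, r, x }.
In L ::= E: E is at the end, add FOLLOW(L) = { #, b, d, g, r, t, x }.
In E ::= S E: E is at the end, add FOLLOW(E) = { #, b, d, g, r, t, x }.
Union: FOLLOW(E) = { #, b, d, g, r, t, x }.

{ #, b, d, g, r, t, x }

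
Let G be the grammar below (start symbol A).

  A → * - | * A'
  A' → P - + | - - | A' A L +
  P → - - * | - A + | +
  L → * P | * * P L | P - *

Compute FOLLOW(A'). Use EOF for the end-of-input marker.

{ EOF, *, +, - }

In A → * A': A' is at the end, add FOLLOW(A) = { EOF, *, +, - }.
In A' → A' A L +: add FIRST(A L +) = { * }.
Union: FOLLOW(A') = { EOF, *, +, - }.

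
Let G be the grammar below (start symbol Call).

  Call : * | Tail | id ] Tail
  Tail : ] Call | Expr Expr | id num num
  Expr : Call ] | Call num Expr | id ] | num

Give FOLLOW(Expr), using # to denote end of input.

In Tail : Expr Expr: add FIRST(Expr) = { *, ], id, num }.
In Tail : Expr Expr: Expr is at the end, add FOLLOW(Tail) = { #, ], num }.
In Expr : Call num Expr: Expr is at the end, add FOLLOW(Expr) = { #, *, ], id, num }.
Union: FOLLOW(Expr) = { #, *, ], id, num }.

{ #, *, ], id, num }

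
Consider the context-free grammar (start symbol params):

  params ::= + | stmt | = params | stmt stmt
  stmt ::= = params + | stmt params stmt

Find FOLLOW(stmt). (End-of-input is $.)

In params ::= stmt: stmt is at the end, add FOLLOW(params) = { $, +, = }.
In params ::= stmt stmt: add FIRST(stmt) = { = }.
In params ::= stmt stmt: stmt is at the end, add FOLLOW(params) = { $, +, = }.
In stmt ::= stmt params stmt: add FIRST(params stmt) = { +, = }.
In stmt ::= stmt params stmt: stmt is at the end, add FOLLOW(stmt) = { $, +, = }.
Union: FOLLOW(stmt) = { $, +, = }.

{ $, +, = }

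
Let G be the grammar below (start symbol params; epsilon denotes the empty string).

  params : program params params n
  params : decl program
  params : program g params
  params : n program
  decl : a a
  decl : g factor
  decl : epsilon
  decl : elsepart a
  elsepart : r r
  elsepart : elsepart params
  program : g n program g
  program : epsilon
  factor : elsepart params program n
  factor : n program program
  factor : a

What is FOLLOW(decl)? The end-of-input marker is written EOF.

{ EOF, a, g, n, r }

In params : decl program: add FIRST(program)\{epsilon} = { g }.
  Since program is nullable, also add FOLLOW(params) = { EOF, a, g, n, r }.
Union: FOLLOW(decl) = { EOF, a, g, n, r }.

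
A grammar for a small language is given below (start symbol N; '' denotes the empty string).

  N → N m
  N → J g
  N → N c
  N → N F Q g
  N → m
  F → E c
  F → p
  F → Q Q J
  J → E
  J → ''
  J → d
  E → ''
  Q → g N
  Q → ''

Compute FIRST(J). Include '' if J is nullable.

From J → E: add FIRST(E) = { '' } (including '' since E is nullable).
J → '' contributes ''.
J → d contributes {d}.
Union: FIRST(J) = { d, '' }.

{ d, '' }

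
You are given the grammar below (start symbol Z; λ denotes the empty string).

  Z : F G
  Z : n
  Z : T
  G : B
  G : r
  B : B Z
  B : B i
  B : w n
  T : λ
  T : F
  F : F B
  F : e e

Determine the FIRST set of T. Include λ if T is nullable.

{ e, λ }

T : λ contributes λ.
From T : F: add FIRST(F) = { e }.
Union: FIRST(T) = { e, λ }.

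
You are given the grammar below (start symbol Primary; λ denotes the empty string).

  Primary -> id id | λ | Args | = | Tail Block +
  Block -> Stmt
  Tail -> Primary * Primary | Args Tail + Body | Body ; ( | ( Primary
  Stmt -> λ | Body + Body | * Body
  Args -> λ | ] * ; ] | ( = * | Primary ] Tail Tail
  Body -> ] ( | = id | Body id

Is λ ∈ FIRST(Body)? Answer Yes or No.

Nullable nonterminals: Args, Block, Primary, Stmt.
No production of Body has an RHS whose symbols are all nullable, so Body is not nullable.

No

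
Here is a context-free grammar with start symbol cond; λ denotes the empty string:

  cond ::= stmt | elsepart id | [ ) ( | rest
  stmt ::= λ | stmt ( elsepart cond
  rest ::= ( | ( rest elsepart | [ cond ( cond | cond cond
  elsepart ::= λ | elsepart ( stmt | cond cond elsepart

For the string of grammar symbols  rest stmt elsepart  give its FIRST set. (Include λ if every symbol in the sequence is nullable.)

{ (, [, id, λ }

Add FIRST(rest)\{λ} = { (, [, id }; rest is nullable, continue.
Add FIRST(stmt)\{λ} = { ( }; stmt is nullable, continue.
Add FIRST(elsepart)\{λ} = { (, [, id }; elsepart is nullable, continue.
Every symbol is nullable, so include λ.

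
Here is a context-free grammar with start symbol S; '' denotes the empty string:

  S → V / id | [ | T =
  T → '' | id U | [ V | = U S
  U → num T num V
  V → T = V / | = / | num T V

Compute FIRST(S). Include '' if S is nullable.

From S → V / id: add FIRST(V) = { =, [, id, num }.
S → [ contributes {[}.
From S → T =: T nullable, take FIRST(T) ∪ {=} = { =, [, id }.
Union: FIRST(S) = { =, [, id, num }.

{ =, [, id, num }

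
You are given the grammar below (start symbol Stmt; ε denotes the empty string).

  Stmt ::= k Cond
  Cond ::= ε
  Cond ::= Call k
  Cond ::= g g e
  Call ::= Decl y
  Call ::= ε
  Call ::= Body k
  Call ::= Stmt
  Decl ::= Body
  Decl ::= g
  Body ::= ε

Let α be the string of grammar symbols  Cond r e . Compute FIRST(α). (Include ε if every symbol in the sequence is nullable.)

Add FIRST(Cond)\{ε} = { g, k, y }; Cond is nullable, continue.
r is a terminal; add {r} and stop.

{ g, k, r, y }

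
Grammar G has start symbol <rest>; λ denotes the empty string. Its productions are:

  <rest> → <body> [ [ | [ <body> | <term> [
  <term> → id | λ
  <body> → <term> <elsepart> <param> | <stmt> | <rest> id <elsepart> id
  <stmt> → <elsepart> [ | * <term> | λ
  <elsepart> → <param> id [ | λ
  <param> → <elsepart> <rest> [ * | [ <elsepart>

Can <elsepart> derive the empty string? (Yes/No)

<elsepart> has an λ-production, so <elsepart> ⇒ λ.

Yes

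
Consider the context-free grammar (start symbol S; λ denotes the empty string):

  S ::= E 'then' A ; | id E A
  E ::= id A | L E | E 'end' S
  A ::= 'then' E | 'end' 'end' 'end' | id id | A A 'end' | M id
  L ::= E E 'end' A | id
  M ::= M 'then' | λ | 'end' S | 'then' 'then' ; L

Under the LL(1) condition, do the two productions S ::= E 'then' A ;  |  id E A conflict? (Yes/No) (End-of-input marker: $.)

FIRST(E 'then' A ;) = { id } and FIRST(id E A) = { id }.
Both contain id, so the two alternatives are not disjoint — LL(1) conflict.

Yes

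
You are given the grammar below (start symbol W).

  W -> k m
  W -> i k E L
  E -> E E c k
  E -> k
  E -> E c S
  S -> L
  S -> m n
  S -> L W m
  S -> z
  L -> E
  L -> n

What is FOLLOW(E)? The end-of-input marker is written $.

{ $, c, i, k, m, n }

In W -> i k E L: add FIRST(L) = { k, n }.
In E -> E E c k: add FIRST(E c k) = { k }.
In E -> E E c k: add FIRST(c k) = { c }.
In E -> E c S: add FIRST(c S) = { c }.
In L -> E: E is at the end, add FOLLOW(L) = { $, c, i, k, m, n }.
Union: FOLLOW(E) = { $, c, i, k, m, n }.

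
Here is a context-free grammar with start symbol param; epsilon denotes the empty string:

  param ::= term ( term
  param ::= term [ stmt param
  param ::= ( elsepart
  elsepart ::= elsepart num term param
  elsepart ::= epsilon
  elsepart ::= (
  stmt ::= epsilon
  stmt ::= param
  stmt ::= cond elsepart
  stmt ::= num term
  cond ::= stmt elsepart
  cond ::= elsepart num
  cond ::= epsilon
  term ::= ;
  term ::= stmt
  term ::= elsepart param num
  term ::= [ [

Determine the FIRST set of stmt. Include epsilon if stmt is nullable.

{ (, ;, [, num, epsilon }

stmt ::= epsilon contributes epsilon.
From stmt ::= param: add FIRST(param) = { (, ;, [, num }.
From stmt ::= cond elsepart: cond, elsepart nullable, take FIRST(cond) ∪ FIRST(elsepart) = { (, ;, [, num }; also epsilon since the whole RHS is nullable.
stmt ::= num term contributes {num}.
Union: FIRST(stmt) = { (, ;, [, num, epsilon }.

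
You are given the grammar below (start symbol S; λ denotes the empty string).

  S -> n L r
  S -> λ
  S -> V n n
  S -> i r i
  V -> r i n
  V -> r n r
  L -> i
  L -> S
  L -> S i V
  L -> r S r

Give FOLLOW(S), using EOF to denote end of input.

S is the start symbol, so EOF ∈ FOLLOW(S).
In L -> S: S is at the end, add FOLLOW(L) = { r }.
In L -> S i V: add FIRST(i V) = { i }.
In L -> r S r: add FIRST(r) = { r }.
Union: FOLLOW(S) = { EOF, i, r }.

{ EOF, i, r }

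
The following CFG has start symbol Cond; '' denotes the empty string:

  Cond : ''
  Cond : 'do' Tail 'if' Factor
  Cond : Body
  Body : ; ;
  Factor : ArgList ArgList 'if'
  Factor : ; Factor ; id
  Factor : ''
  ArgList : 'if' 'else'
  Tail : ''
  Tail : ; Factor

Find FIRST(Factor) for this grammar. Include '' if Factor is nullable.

{ 'if', ;, '' }

From Factor : ArgList ArgList 'if': add FIRST(ArgList) = { 'if' }.
Factor : ; Factor ; id contributes {;}.
Factor : '' contributes ''.
Union: FIRST(Factor) = { 'if', ;, '' }.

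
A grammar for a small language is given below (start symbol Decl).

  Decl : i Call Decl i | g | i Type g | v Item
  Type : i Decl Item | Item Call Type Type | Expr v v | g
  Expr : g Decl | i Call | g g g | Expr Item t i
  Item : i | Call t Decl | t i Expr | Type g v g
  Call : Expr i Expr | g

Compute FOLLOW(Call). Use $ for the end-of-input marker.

{ $, g, i, t, v }

In Decl : i Call Decl i: add FIRST(Decl i) = { g, i, v }.
In Type : Item Call Type Type: add FIRST(Type Type) = { g, i, t }.
In Expr : i Call: Call is at the end, add FOLLOW(Expr) = { $, g, i, t, v }.
In Item : Call t Decl: add FIRST(t Decl) = { t }.
Union: FOLLOW(Call) = { $, g, i, t, v }.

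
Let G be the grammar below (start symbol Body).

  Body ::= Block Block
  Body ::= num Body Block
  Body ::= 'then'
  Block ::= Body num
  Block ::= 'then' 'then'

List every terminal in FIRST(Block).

{ 'then', num }

From Block ::= Body num: add FIRST(Body) = { 'then', num }.
Block ::= 'then' 'then' contributes {'then'}.
Union: FIRST(Block) = { 'then', num }.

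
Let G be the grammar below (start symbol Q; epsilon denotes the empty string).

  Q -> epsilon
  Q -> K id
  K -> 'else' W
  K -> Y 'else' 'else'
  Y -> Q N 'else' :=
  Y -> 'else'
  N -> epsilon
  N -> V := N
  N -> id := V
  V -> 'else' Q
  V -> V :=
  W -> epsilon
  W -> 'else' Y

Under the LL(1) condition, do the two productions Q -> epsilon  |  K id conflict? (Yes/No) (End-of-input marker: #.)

FIRST(epsilon) = { epsilon } and FIRST(K id) = { 'else', id }.
The first alternative is nullable and FOLLOW(Q) = { #, 'else', :=, id } shares 'else' with FIRST of the second — conflict.

Yes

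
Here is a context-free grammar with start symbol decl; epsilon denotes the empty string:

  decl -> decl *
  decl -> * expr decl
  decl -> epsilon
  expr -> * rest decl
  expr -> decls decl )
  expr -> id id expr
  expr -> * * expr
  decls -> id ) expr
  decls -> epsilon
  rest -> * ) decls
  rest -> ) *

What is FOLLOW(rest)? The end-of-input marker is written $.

{ $, ), * }

In expr -> * rest decl: add FIRST(decl)\{epsilon} = { * }.
  Since decl is nullable, also add FOLLOW(expr) = { $, ), * }.
Union: FOLLOW(rest) = { $, ), * }.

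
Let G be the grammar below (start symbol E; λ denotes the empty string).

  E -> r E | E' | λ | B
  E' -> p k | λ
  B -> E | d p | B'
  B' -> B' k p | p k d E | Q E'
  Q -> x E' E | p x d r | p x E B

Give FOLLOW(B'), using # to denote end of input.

{ #, d, k, p, r, x }

In B -> B': B' is at the end, add FOLLOW(B) = { #, d, k, p, r, x }.
In B' -> B' k p: add FIRST(k p) = { k }.
Union: FOLLOW(B') = { #, d, k, p, r, x }.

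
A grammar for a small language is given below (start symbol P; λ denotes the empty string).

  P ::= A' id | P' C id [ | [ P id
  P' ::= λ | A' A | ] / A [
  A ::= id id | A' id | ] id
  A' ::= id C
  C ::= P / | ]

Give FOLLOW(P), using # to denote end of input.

P is the start symbol, so # ∈ FOLLOW(P).
In P ::= [ P id: add FIRST(id) = { id }.
In C ::= P /: add FIRST(/) = { / }.
Union: FOLLOW(P) = { #, /, id }.

{ #, /, id }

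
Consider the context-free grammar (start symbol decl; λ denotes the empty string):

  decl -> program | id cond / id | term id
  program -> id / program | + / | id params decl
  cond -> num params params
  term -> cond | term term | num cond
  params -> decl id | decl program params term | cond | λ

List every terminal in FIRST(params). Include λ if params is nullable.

{ +, id, num, λ }

From params -> decl id: add FIRST(decl) = { +, id, num }.
From params -> decl program params term: add FIRST(decl) = { +, id, num }.
From params -> cond: add FIRST(cond) = { num }.
params -> λ contributes λ.
Union: FIRST(params) = { +, id, num, λ }.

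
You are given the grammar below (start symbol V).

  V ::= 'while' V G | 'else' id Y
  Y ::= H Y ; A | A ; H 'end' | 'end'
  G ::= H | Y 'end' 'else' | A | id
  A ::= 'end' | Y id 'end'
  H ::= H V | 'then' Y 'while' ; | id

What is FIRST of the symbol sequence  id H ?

id is a terminal; add {id} and stop.

{ id }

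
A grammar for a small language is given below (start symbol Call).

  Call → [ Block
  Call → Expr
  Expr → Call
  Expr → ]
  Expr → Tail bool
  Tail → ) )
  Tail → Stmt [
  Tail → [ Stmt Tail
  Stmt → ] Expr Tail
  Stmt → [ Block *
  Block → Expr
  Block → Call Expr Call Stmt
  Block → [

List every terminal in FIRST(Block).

{ ), [, ] }

From Block → Expr: add FIRST(Expr) = { ), [, ] }.
From Block → Call Expr Call Stmt: add FIRST(Call) = { ), [, ] }.
Block → [ contributes {[}.
Union: FIRST(Block) = { ), [, ] }.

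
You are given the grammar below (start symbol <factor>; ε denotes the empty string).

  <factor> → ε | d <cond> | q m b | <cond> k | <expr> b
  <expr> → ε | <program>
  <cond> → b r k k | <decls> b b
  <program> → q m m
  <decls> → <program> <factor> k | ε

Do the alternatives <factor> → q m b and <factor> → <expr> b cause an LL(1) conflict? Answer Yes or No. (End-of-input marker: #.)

FIRST(q m b) = { q } and FIRST(<expr> b) = { b, q }.
Both contain q, so the two alternatives are not disjoint — LL(1) conflict.

Yes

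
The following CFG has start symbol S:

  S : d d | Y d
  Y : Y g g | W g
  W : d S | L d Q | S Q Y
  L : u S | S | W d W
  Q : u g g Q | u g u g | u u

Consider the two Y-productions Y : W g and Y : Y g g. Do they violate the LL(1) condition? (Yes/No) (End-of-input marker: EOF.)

Yes

FIRST(W g) = { d, u } and FIRST(Y g g) = { d, u }.
Both contain d, so the two alternatives are not disjoint — LL(1) conflict.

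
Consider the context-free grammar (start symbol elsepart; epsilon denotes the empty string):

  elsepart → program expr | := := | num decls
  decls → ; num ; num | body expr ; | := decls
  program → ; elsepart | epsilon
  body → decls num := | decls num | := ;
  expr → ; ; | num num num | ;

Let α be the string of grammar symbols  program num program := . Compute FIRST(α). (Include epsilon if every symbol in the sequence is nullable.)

{ ;, num }

Add FIRST(program)\{epsilon} = { ; }; program is nullable, continue.
num is a terminal; add {num} and stop.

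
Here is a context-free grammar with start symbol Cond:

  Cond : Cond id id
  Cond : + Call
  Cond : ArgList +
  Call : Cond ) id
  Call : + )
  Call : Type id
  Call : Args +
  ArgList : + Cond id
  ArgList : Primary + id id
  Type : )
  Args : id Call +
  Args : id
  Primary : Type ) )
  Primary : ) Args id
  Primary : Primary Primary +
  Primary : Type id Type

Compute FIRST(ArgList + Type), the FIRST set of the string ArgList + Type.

{ ), + }

Add FIRST(ArgList) = { ), + }; ArgList is not nullable, stop.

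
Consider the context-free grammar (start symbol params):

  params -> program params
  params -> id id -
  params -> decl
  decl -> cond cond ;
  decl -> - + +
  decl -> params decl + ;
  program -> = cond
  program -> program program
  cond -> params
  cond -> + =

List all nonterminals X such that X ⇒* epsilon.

{ } (none)

No nonterminal has an empty production or an RHS whose symbols are all nullable.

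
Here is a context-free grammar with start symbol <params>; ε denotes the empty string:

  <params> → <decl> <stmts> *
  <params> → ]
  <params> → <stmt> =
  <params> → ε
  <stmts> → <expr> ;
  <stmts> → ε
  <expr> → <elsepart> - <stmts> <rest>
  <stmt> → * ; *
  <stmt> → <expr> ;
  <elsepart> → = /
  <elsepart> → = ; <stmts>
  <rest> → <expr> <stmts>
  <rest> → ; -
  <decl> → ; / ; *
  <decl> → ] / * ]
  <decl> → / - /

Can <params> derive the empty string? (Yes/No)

<params> has an ε-production, so <params> ⇒ ε.

Yes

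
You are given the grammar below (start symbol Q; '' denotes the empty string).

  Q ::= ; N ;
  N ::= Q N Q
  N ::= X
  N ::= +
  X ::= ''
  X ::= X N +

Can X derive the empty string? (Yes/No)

X has an ''-production, so X ⇒ ''.

Yes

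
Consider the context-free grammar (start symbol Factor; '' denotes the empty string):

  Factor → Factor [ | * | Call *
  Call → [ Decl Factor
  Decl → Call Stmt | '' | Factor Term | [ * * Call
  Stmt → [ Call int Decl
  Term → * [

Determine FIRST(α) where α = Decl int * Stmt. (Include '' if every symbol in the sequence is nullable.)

{ *, [, int }

Add FIRST(Decl)\{''} = { *, [ }; Decl is nullable, continue.
int is a terminal; add {int} and stop.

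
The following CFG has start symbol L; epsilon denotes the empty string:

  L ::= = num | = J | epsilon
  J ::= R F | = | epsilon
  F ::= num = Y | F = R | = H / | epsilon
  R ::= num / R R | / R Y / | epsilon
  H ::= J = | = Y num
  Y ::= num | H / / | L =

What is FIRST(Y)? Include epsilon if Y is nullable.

Y ::= num contributes {num}.
From Y ::= H / /: add FIRST(H) = { /, =, num }.
From Y ::= L =: L nullable, take FIRST(L) ∪ {=} = { = }.
Union: FIRST(Y) = { /, =, num }.

{ /, =, num }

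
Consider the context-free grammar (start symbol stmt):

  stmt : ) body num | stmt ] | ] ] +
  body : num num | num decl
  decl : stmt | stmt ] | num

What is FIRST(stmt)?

{ ), ] }

stmt : ) body num contributes {)}.
From stmt : stmt ]: add FIRST(stmt) = { ), ] }.
stmt : ] ] + contributes {]}.
Union: FIRST(stmt) = { ), ] }.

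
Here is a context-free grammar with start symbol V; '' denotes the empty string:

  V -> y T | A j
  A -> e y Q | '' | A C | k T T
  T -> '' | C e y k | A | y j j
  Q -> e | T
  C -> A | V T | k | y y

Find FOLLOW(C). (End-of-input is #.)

{ #, e, j, k, y }

In A -> A C: C is at the end, add FOLLOW(A) = { #, e, j, k, y }.
In T -> C e y k: add FIRST(e y k) = { e }.
Union: FOLLOW(C) = { #, e, j, k, y }.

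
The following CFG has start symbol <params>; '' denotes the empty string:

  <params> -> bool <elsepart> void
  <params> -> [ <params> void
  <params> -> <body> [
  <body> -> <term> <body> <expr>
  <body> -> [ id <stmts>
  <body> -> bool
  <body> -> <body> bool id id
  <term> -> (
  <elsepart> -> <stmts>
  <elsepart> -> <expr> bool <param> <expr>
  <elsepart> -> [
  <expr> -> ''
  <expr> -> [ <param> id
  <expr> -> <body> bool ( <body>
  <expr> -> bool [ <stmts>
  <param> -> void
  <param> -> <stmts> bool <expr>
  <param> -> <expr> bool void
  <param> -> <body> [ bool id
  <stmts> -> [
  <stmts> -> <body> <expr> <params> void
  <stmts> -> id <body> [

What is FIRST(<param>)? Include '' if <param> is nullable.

<param> -> void contributes {void}.
From <param> -> <stmts> bool <expr>: add FIRST(<stmts>) = { (, [, bool, id }.
From <param> -> <expr> bool void: <expr> nullable, take FIRST(<expr>) ∪ {bool} = { (, [, bool }.
From <param> -> <body> [ bool id: add FIRST(<body>) = { (, [, bool }.
Union: FIRST(<param>) = { (, [, bool, id, void }.

{ (, [, bool, id, void }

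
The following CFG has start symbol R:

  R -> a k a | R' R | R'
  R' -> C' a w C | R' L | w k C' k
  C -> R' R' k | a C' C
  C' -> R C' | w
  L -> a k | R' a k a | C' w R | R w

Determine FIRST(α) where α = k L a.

k is a terminal; add {k} and stop.

{ k }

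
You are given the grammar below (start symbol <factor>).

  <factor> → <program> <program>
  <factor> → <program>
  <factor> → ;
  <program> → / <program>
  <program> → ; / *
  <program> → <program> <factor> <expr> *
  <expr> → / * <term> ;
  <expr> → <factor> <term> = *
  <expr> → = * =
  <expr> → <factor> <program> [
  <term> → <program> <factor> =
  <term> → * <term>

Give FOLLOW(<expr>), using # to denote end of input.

{ * }

In <program> → <program> <factor> <expr> *: add FIRST(*) = { * }.
Union: FOLLOW(<expr>) = { * }.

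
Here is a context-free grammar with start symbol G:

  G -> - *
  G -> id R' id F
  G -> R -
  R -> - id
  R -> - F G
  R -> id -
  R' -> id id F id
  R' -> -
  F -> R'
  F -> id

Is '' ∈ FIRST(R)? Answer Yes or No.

No nonterminal in this grammar is nullable.
No production of R has an RHS whose symbols are all nullable, so R is not nullable.

No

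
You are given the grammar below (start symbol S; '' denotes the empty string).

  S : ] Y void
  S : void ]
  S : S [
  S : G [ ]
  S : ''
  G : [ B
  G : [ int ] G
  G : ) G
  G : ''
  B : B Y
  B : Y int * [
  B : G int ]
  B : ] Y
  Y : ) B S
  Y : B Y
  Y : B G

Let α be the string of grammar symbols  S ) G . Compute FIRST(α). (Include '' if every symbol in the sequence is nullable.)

Add FIRST(S)\{''} = { ), [, ], void }; S is nullable, continue.
) is a terminal; add {)} and stop.

{ ), [, ], void }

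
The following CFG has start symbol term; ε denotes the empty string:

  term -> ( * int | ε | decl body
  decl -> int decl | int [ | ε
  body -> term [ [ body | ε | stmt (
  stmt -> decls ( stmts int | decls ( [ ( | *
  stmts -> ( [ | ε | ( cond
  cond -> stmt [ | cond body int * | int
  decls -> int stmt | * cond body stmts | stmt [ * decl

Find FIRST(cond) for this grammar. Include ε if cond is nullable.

{ *, int }

From cond -> stmt [: add FIRST(stmt) = { *, int }.
From cond -> cond body int *: add FIRST(cond) = { *, int }.
cond -> int contributes {int}.
Union: FIRST(cond) = { *, int }.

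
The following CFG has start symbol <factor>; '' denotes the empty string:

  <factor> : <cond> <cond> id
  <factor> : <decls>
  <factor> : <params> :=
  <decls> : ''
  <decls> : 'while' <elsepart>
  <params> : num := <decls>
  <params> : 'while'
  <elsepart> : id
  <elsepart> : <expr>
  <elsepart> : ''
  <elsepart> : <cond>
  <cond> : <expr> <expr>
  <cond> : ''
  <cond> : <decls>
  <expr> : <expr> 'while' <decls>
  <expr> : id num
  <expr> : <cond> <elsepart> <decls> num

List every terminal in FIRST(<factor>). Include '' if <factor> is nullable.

From <factor> : <cond> <cond> id: <cond>, <cond> nullable, take FIRST(<cond>) ∪ FIRST(<cond>) ∪ {id} = { 'while', id, num }.
From <factor> : <decls>: add FIRST(<decls>) = { 'while', '' } (including '' since <decls> is nullable).
From <factor> : <params> :=: add FIRST(<params>) = { 'while', num }.
Union: FIRST(<factor>) = { 'while', id, num, '' }.

{ 'while', id, num, '' }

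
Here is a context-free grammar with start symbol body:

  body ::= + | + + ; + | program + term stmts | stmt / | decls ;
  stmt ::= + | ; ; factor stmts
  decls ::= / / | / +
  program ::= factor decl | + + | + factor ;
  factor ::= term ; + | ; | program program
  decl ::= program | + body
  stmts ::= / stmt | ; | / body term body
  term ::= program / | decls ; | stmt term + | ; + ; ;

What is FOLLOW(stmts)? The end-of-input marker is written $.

In body ::= program + term stmts: stmts is at the end, add FOLLOW(body) = { $, +, /, ; }.
In stmt ::= ; ; factor stmts: stmts is at the end, add FOLLOW(stmt) = { $, +, /, ; }.
Union: FOLLOW(stmts) = { $, +, /, ; }.

{ $, +, /, ; }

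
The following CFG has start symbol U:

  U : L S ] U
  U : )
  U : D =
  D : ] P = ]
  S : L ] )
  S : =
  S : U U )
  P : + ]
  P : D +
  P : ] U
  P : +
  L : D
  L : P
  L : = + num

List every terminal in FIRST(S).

From S : L ] ): add FIRST(L) = { +, =, ] }.
S : = contributes {=}.
From S : U U ): add FIRST(U) = { ), +, =, ] }.
Union: FIRST(S) = { ), +, =, ] }.

{ ), +, =, ] }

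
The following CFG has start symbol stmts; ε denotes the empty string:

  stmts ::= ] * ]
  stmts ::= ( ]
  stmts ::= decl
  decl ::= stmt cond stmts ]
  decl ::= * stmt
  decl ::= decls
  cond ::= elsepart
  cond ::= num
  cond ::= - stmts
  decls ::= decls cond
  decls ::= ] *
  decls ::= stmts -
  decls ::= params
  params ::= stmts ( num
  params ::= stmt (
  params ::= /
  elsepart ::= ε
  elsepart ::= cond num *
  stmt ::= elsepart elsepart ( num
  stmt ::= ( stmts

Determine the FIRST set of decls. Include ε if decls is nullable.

From decls ::= decls cond: add FIRST(decls) = { (, *, -, /, ], num }.
decls ::= ] * contributes {]}.
From decls ::= stmts -: add FIRST(stmts) = { (, *, -, /, ], num }.
From decls ::= params: add FIRST(params) = { (, *, -, /, ], num }.
Union: FIRST(decls) = { (, *, -, /, ], num }.

{ (, *, -, /, ], num }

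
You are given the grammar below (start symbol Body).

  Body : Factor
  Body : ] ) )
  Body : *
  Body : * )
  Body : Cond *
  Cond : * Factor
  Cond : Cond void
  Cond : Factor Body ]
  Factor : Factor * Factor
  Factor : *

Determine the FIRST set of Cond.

Cond : * Factor contributes {*}.
From Cond : Cond void: add FIRST(Cond) = { * }.
From Cond : Factor Body ]: add FIRST(Factor) = { * }.
Union: FIRST(Cond) = { * }.

{ * }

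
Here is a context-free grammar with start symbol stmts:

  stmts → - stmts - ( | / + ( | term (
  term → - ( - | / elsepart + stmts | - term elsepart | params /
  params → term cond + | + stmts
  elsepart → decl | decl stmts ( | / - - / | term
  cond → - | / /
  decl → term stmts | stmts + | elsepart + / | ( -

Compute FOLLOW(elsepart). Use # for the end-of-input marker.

{ (, +, -, / }

In term → / elsepart + stmts: add FIRST(+ stmts) = { + }.
In term → - term elsepart: elsepart is at the end, add FOLLOW(term) = { (, +, -, / }.
In decl → elsepart + /: add FIRST(+ /) = { + }.
Union: FOLLOW(elsepart) = { (, +, -, / }.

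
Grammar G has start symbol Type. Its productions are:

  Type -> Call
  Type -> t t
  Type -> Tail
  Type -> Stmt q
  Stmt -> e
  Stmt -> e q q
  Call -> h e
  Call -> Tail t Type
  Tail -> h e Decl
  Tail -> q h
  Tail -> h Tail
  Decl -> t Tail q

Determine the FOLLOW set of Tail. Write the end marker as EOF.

{ EOF, q, t }

In Type -> Tail: Tail is at the end, add FOLLOW(Type) = { EOF }.
In Call -> Tail t Type: add FIRST(t Type) = { t }.
In Tail -> h Tail: Tail is at the end, add FOLLOW(Tail) = { EOF, q, t }.
In Decl -> t Tail q: add FIRST(q) = { q }.
Union: FOLLOW(Tail) = { EOF, q, t }.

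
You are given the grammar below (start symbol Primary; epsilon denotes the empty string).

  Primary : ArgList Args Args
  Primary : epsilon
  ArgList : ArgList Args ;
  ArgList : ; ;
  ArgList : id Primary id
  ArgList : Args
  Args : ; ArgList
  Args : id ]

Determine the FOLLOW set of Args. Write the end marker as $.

{ $, ;, id }

In Primary : ArgList Args Args: add FIRST(Args) = { ;, id }.
In Primary : ArgList Args Args: Args is at the end, add FOLLOW(Primary) = { $, id }.
In ArgList : ArgList Args ;: add FIRST(;) = { ; }.
In ArgList : Args: Args is at the end, add FOLLOW(ArgList) = { $, ;, id }.
Union: FOLLOW(Args) = { $, ;, id }.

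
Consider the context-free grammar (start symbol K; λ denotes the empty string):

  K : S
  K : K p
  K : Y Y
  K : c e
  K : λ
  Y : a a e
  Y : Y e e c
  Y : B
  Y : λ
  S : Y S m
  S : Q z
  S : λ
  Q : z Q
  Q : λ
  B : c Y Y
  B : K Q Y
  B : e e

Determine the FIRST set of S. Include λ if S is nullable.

From S : Y S m: Y, S nullable, take FIRST(Y) ∪ FIRST(S) ∪ {m} = { a, c, e, m, p, z }.
From S : Q z: Q nullable, take FIRST(Q) ∪ {z} = { z }.
S : λ contributes λ.
Union: FIRST(S) = { a, c, e, m, p, z, λ }.

{ a, c, e, m, p, z, λ }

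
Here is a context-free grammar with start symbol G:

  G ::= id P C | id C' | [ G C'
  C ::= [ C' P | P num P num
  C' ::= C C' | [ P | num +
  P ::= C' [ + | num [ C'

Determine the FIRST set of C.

{ [, num }

C ::= [ C' P contributes {[}.
From C ::= P num P num: add FIRST(P) = { [, num }.
Union: FIRST(C) = { [, num }.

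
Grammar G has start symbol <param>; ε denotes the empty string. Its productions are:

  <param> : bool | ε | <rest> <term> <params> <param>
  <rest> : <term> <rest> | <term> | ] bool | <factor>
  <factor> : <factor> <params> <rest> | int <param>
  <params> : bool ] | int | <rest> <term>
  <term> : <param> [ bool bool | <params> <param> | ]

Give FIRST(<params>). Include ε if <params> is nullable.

{ [, ], bool, int }

<params> : bool ] contributes {bool}.
<params> : int contributes {int}.
From <params> : <rest> <term>: add FIRST(<rest>) = { [, ], bool, int }.
Union: FIRST(<params>) = { [, ], bool, int }.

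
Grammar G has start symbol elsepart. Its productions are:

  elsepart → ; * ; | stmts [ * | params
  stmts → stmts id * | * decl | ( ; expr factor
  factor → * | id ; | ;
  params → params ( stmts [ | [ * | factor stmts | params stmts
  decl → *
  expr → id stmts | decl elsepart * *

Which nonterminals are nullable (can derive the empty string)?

No nonterminal has an empty production or an RHS whose symbols are all nullable.

{ } (none)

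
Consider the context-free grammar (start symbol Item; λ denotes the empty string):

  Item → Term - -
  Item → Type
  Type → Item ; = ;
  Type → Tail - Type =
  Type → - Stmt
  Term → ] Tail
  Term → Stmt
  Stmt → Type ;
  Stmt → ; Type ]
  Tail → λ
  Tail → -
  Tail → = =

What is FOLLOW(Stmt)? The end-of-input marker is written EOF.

{ EOF, -, ;, =, ] }

In Type → - Stmt: Stmt is at the end, add FOLLOW(Type) = { EOF, ;, =, ] }.
In Term → Stmt: Stmt is at the end, add FOLLOW(Term) = { - }.
Union: FOLLOW(Stmt) = { EOF, -, ;, =, ] }.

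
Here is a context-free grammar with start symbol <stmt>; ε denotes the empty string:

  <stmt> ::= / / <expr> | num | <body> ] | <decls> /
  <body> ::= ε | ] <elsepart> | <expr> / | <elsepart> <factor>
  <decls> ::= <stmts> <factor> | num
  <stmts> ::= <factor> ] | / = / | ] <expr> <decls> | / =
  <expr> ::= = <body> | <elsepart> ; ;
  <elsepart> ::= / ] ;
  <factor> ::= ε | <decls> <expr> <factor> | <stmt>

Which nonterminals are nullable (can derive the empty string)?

{ <body>, <factor> }

Directly nullable (have an ε-production): <body>, <factor>.
No other nonterminal has a production whose RHS symbols are all nullable.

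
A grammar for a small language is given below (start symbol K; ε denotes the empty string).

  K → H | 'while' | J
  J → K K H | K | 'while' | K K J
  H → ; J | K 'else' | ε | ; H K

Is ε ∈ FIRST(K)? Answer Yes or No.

K → H and each of H is nullable, so K ⇒* ε.

Yes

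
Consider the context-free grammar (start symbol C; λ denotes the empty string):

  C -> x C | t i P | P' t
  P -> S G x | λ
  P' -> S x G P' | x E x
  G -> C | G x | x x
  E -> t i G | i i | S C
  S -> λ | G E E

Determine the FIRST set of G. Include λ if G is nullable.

From G -> C: add FIRST(C) = { t, x }.
From G -> G x: add FIRST(G) = { t, x }.
G -> x x contributes {x}.
Union: FIRST(G) = { t, x }.

{ t, x }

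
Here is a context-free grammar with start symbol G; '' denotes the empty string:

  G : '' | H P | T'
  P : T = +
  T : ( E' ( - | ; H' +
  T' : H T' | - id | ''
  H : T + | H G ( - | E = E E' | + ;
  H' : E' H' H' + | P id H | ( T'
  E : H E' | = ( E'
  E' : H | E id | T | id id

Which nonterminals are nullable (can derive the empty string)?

Directly nullable (have an ''-production): G, T'.
No other nonterminal has a production whose RHS symbols are all nullable.

{ G, T' }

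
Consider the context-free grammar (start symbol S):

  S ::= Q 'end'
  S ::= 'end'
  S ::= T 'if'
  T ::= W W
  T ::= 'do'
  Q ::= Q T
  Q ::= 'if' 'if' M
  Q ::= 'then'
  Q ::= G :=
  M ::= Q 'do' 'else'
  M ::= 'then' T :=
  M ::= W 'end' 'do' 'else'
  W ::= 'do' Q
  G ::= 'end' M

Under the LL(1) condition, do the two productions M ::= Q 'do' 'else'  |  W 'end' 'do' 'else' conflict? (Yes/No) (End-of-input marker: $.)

No

FIRST(Q 'do' 'else') = { 'end', 'if', 'then' } and FIRST(W 'end' 'do' 'else') = { 'do' }.
The FIRST sets are disjoint and neither alternative is nullable — no conflict.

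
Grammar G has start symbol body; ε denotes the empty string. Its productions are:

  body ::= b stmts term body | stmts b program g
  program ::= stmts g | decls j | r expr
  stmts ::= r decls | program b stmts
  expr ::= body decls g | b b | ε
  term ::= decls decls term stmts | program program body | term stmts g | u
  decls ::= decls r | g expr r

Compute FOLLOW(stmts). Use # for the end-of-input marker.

{ b, g, r, u }

In body ::= b stmts term body: add FIRST(term body) = { g, r, u }.
In body ::= stmts b program g: add FIRST(b program g) = { b }.
In program ::= stmts g: add FIRST(g) = { g }.
In stmts ::= program b stmts: stmts is at the end, add FOLLOW(stmts) = { b, g, r, u }.
In term ::= decls decls term stmts: stmts is at the end, add FOLLOW(term) = { b, g, r }.
In term ::= term stmts g: add FIRST(g) = { g }.
Union: FOLLOW(stmts) = { b, g, r, u }.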